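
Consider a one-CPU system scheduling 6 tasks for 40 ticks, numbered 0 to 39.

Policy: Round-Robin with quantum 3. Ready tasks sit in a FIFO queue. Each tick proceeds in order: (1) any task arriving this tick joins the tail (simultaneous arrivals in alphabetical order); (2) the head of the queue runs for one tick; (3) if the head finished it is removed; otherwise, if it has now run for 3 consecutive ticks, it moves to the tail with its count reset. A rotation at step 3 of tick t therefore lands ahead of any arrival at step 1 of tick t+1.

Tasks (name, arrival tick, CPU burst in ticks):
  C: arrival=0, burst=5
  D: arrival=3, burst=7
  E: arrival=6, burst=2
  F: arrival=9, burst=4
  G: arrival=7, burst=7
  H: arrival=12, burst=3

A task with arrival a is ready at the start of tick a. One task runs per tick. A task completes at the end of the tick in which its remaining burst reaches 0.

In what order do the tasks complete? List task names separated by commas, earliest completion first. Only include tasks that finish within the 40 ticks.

completion order = C, E, H, D, F, G

t=0: queue=[C] q_used=0 → run C
t=1: queue=[C] q_used=1 → run C
t=2: queue=[C] q_used=2 → run C
t=3: queue=[C,D] q_used=0 → run C
t=4: queue=[C,D] q_used=1 → run C
t=5: queue=[D] q_used=0 → run D
t=6: queue=[D,E] q_used=1 → run D
t=7: queue=[D,E,G] q_used=2 → run D
t=8: queue=[E,G,D] q_used=0 → run E
t=9: queue=[E,G,D,F] q_used=1 → run E
t=10: queue=[G,D,F] q_used=0 → run G
t=11: queue=[G,D,F] q_used=1 → run G
t=12: queue=[G,D,F,H] q_used=2 → run G
t=13: queue=[D,F,H,G] q_used=0 → run D
t=14: queue=[D,F,H,G] q_used=1 → run D
t=15: queue=[D,F,H,G] q_used=2 → run D
t=16: queue=[F,H,G,D] q_used=0 → run F
t=17: queue=[F,H,G,D] q_used=1 → run F
t=18: queue=[F,H,G,D] q_used=2 → run F
t=19: queue=[H,G,D,F] q_used=0 → run H
t=20: queue=[H,G,D,F] q_used=1 → run H
t=21: queue=[H,G,D,F] q_used=2 → run H
t=22: queue=[G,D,F] q_used=0 → run G
t=23: queue=[G,D,F] q_used=1 → run G
t=24: queue=[G,D,F] q_used=2 → run G
t=25: queue=[D,F,G] q_used=0 → run D
t=26: queue=[F,G] q_used=0 → run F
t=27: queue=[G] q_used=0 → run G
t=28: (idle)
t=29: (idle)
t=30: (idle)
t=31: (idle)
t=32: (idle)
t=33: (idle)
t=34: (idle)
t=35: (idle)
t=36: (idle)
t=37: (idle)
t=38: (idle)
t=39: (idle)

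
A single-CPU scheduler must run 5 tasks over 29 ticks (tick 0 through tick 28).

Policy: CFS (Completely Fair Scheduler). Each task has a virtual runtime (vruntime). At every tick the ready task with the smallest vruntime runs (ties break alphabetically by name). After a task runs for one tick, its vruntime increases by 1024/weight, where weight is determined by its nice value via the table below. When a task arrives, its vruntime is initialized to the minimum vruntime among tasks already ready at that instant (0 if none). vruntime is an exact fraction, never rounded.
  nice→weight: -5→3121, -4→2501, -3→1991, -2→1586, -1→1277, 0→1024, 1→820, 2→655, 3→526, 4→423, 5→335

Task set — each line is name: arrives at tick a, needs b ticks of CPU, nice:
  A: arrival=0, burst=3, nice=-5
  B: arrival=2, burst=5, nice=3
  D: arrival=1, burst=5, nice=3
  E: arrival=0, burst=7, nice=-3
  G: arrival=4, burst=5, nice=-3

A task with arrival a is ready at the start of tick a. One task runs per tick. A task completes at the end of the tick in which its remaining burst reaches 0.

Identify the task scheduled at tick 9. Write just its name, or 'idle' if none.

t=0: vr[A=0 E=0] → run A
t=1: vr[A=1024/3121 D=0 E=0] → run D
t=2: vr[A=1024/3121 B=0 D=512/263 E=0] → run B
t=3: vr[A=1024/3121 B=512/263 D=512/263 E=0] → run E
t=4: vr[A=1024/3121 B=512/263 D=512/263 E=1024/1991 G=1024/3121] → run A
t=5: vr[A=2048/3121 B=512/263 D=512/263 E=1024/1991 G=1024/3121] → run G
t=6: vr[A=2048/3121 B=512/263 D=512/263 E=1024/1991 G=5234688/6213911] → run E
t=7: vr[A=2048/3121 B=512/263 D=512/263 E=2048/1991 G=5234688/6213911] → run A
t=8: vr[B=512/263 D=512/263 E=2048/1991 G=5234688/6213911] → run G
t=9: vr[B=512/263 D=512/263 E=2048/1991 G=8430592/6213911] → run E
t=10: vr[B=512/263 D=512/263 E=3072/1991 G=8430592/6213911] → run G
t=11: vr[B=512/263 D=512/263 E=3072/1991 G=11626496/6213911] → run E
t=12: vr[B=512/263 D=512/263 E=4096/1991 G=11626496/6213911] → run G
t=13: vr[B=512/263 D=512/263 E=4096/1991 G=14822400/6213911] → run B
t=14: vr[B=1024/263 D=512/263 E=4096/1991 G=14822400/6213911] → run D
t=15: vr[B=1024/263 D=1024/263 E=4096/1991 G=14822400/6213911] → run E
t=16: vr[B=1024/263 D=1024/263 E=5120/1991 G=14822400/6213911] → run G
t=17: vr[B=1024/263 D=1024/263 E=5120/1991] → run E
t=18: vr[B=1024/263 D=1024/263 E=6144/1991] → run E
t=19: vr[B=1024/263 D=1024/263] → run B
t=20: vr[B=1536/263 D=1024/263] → run D
t=21: vr[B=1536/263 D=1536/263] → run B
t=22: vr[B=2048/263 D=1536/263] → run D
t=23: vr[B=2048/263 D=2048/263] → run B
t=24: vr[D=2048/263] → run D
t=25: (idle)
t=26: (idle)
t=27: (idle)
t=28: (idle)

running at tick 9 = E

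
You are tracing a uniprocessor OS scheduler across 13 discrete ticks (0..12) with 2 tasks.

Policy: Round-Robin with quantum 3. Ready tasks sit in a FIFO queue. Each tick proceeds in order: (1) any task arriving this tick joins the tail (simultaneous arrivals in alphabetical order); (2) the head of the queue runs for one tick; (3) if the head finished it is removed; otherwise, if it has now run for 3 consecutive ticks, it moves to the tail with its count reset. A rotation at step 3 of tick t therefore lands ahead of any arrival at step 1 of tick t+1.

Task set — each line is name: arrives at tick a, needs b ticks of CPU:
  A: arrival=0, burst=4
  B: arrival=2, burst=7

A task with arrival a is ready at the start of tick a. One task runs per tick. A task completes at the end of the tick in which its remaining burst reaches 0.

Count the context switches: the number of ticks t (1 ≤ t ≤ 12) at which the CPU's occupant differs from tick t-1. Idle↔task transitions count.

context switches = 4

t=0: queue=[A] q_used=0 → run A
t=1: queue=[A] q_used=1 → run A
t=2: queue=[A,B] q_used=2 → run A
t=3: queue=[B,A] q_used=0 → run B
t=4: queue=[B,A] q_used=1 → run B
t=5: queue=[B,A] q_used=2 → run B
t=6: queue=[A,B] q_used=0 → run A
t=7: queue=[B] q_used=0 → run B
t=8: queue=[B] q_used=1 → run B
t=9: queue=[B] q_used=2 → run B
t=10: queue=[B] q_used=0 → run B
t=11: (idle)
t=12: (idle)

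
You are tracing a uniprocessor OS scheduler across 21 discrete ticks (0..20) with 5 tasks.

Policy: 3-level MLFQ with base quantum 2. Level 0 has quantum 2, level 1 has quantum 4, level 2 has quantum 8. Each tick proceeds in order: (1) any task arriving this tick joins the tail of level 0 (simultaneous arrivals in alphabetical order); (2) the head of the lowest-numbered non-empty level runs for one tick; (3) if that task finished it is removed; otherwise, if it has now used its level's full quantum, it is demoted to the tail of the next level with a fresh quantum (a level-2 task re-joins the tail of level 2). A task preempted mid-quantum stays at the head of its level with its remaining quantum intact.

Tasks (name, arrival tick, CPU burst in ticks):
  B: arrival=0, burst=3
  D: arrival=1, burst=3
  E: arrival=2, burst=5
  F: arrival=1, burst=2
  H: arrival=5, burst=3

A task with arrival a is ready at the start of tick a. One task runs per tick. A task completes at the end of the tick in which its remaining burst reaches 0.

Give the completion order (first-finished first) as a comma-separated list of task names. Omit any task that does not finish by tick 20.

completion order = F, B, D, E, H

t=0: L0/L1/L2 = B/-/- → run B
t=1: L0/L1/L2 = BDF/-/- → run B
t=2: L0/L1/L2 = DFE/B/- → run D
t=3: L0/L1/L2 = DFE/B/- → run D
t=4: L0/L1/L2 = FE/BD/- → run F
t=5: L0/L1/L2 = FEH/BD/- → run F
t=6: L0/L1/L2 = EH/BD/- → run E
t=7: L0/L1/L2 = EH/BD/- → run E
t=8: L0/L1/L2 = H/BDE/- → run H
t=9: L0/L1/L2 = H/BDE/- → run H
t=10: L0/L1/L2 = -/BDEH/- → run B
t=11: L0/L1/L2 = -/DEH/- → run D
t=12: L0/L1/L2 = -/EH/- → run E
t=13: L0/L1/L2 = -/EH/- → run E
t=14: L0/L1/L2 = -/EH/- → run E
t=15: L0/L1/L2 = -/H/- → run H
t=16: (idle)
t=17: (idle)
t=18: (idle)
t=19: (idle)
t=20: (idle)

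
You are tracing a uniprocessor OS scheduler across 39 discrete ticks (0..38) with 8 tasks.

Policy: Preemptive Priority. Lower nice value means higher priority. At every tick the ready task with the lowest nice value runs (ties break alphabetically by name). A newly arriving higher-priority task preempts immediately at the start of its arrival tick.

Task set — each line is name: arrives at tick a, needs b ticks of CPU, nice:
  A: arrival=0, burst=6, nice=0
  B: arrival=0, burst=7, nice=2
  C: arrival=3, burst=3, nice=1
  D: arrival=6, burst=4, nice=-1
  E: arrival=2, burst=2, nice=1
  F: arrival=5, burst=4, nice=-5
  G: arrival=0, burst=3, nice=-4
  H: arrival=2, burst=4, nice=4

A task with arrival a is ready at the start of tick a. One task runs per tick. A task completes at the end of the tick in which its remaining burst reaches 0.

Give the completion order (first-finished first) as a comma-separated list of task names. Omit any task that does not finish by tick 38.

completion order = G, F, D, A, C, E, B, H

t=0: ready={A,B,G} → run G
t=1: ready={A,B,G} → run G
t=2: ready={A,B,E,G,H} → run G
t=3: ready={A,B,C,E,H} → run A
t=4: ready={A,B,C,E,H} → run A
t=5: ready={A,B,C,E,F,H} → run F
t=6: ready={A,B,C,D,E,F,H} → run F
t=7: ready={A,B,C,D,E,F,H} → run F
t=8: ready={A,B,C,D,E,F,H} → run F
t=9: ready={A,B,C,D,E,H} → run D
t=10: ready={A,B,C,D,E,H} → run D
t=11: ready={A,B,C,D,E,H} → run D
t=12: ready={A,B,C,D,E,H} → run D
t=13: ready={A,B,C,E,H} → run A
t=14: ready={A,B,C,E,H} → run A
t=15: ready={A,B,C,E,H} → run A
t=16: ready={A,B,C,E,H} → run A
t=17: ready={B,C,E,H} → run C
t=18: ready={B,C,E,H} → run C
t=19: ready={B,C,E,H} → run C
t=20: ready={B,E,H} → run E
t=21: ready={B,E,H} → run E
t=22: ready={B,H} → run B
t=23: ready={B,H} → run B
t=24: ready={B,H} → run B
t=25: ready={B,H} → run B
t=26: ready={B,H} → run B
t=27: ready={B,H} → run B
t=28: ready={B,H} → run B
t=29: ready={H} → run H
t=30: ready={H} → run H
t=31: ready={H} → run H
t=32: ready={H} → run H
t=33: (idle)
t=34: (idle)
t=35: (idle)
t=36: (idle)
t=37: (idle)
t=38: (idle)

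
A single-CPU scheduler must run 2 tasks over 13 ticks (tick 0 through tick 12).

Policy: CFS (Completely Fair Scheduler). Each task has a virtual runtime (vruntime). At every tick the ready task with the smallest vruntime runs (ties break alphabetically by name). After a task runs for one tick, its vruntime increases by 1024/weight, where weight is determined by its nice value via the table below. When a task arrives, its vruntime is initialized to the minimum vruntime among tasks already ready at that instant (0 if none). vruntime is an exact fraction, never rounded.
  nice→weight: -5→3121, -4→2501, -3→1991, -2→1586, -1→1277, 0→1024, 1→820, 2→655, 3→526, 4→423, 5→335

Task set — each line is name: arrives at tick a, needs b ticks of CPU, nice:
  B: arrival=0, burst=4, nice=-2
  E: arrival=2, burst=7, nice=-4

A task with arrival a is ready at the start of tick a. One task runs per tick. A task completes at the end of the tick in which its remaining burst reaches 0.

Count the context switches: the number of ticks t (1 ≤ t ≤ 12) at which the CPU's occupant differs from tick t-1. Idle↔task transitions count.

context switches = 4

t=0: vr[B=0] → run B
t=1: vr[B=512/793] → run B
t=2: vr[B=1024/793 E=1024/793] → run B
t=3: vr[B=1536/793 E=1024/793] → run E
t=4: vr[B=1536/793 E=55296/32513] → run E
t=5: vr[B=1536/793 E=68608/32513] → run B
t=6: vr[E=68608/32513] → run E
t=7: vr[E=81920/32513] → run E
t=8: vr[E=95232/32513] → run E
t=9: vr[E=108544/32513] → run E
t=10: vr[E=121856/32513] → run E
t=11: (idle)
t=12: (idle)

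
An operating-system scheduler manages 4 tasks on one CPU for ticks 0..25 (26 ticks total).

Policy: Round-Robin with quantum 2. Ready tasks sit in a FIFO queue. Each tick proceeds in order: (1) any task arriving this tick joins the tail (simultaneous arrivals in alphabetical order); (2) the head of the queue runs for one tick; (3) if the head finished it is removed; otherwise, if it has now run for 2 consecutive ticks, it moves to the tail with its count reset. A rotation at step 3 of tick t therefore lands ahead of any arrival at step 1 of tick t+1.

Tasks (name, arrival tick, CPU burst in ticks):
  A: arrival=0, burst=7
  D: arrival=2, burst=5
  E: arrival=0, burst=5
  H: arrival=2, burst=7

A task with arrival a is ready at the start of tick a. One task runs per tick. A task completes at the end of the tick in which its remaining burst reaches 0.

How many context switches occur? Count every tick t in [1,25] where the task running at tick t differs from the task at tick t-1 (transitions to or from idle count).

t=0: queue=[A,E] q_used=0 → run A
t=1: queue=[A,E] q_used=1 → run A
t=2: queue=[E,A,D,H] q_used=0 → run E
t=3: queue=[E,A,D,H] q_used=1 → run E
t=4: queue=[A,D,H,E] q_used=0 → run A
t=5: queue=[A,D,H,E] q_used=1 → run A
t=6: queue=[D,H,E,A] q_used=0 → run D
t=7: queue=[D,H,E,A] q_used=1 → run D
t=8: queue=[H,E,A,D] q_used=0 → run H
t=9: queue=[H,E,A,D] q_used=1 → run H
t=10: queue=[E,A,D,H] q_used=0 → run E
t=11: queue=[E,A,D,H] q_used=1 → run E
t=12: queue=[A,D,H,E] q_used=0 → run A
t=13: queue=[A,D,H,E] q_used=1 → run A
t=14: queue=[D,H,E,A] q_used=0 → run D
t=15: queue=[D,H,E,A] q_used=1 → run D
t=16: queue=[H,E,A,D] q_used=0 → run H
t=17: queue=[H,E,A,D] q_used=1 → run H
t=18: queue=[E,A,D,H] q_used=0 → run E
t=19: queue=[A,D,H] q_used=0 → run A
t=20: queue=[D,H] q_used=0 → run D
t=21: queue=[H] q_used=0 → run H
t=22: queue=[H] q_used=1 → run H
t=23: queue=[H] q_used=0 → run H
t=24: (idle)
t=25: (idle)

context switches = 13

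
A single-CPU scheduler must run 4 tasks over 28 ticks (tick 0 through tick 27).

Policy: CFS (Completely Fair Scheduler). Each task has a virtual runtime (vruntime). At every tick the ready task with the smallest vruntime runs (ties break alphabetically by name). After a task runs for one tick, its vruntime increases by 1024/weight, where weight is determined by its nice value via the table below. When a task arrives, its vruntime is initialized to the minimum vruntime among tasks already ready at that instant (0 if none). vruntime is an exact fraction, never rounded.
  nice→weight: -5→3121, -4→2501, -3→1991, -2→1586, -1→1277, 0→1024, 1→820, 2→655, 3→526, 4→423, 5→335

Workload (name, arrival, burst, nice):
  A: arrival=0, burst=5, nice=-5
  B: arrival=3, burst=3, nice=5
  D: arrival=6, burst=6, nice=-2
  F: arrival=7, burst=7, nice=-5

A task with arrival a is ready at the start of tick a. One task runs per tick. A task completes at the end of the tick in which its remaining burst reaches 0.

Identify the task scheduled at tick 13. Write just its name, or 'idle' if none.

t=0: vr[A=0] → run A
t=1: vr[A=1024/3121] → run A
t=2: vr[A=2048/3121] → run A
t=3: vr[A=3072/3121 B=3072/3121] → run A
t=4: vr[A=4096/3121 B=3072/3121] → run B
t=5: vr[A=4096/3121 B=4225024/1045535] → run A
t=6: vr[B=4225024/1045535 D=4225024/1045535] → run B
t=7: vr[B=7420928/1045535 D=4225024/1045535 F=4225024/1045535] → run D
t=8: vr[B=7420928/1045535 D=3885757952/829109255 F=4225024/1045535] → run F
t=9: vr[B=7420928/1045535 D=3885757952/829109255 F=4568064/1045535] → run F
t=10: vr[B=7420928/1045535 D=3885757952/829109255 F=4911104/1045535] → run D
t=11: vr[B=7420928/1045535 D=4421071872/829109255 F=4911104/1045535] → run F
t=12: vr[B=7420928/1045535 D=4421071872/829109255 F=5254144/1045535] → run F
t=13: vr[B=7420928/1045535 D=4421071872/829109255 F=5597184/1045535] → run D
t=14: vr[B=7420928/1045535 D=4956385792/829109255 F=5597184/1045535] → run F
t=15: vr[B=7420928/1045535 D=4956385792/829109255 F=5940224/1045535] → run F
t=16: vr[B=7420928/1045535 D=4956385792/829109255 F=6283264/1045535] → run D
t=17: vr[B=7420928/1045535 D=5491699712/829109255 F=6283264/1045535] → run F
t=18: vr[B=7420928/1045535 D=5491699712/829109255] → run D
t=19: vr[B=7420928/1045535 D=6027013632/829109255] → run B
t=20: vr[D=6027013632/829109255] → run D
t=21: (idle)
t=22: (idle)
t=23: (idle)
t=24: (idle)
t=25: (idle)
t=26: (idle)
t=27: (idle)

running at tick 13 = D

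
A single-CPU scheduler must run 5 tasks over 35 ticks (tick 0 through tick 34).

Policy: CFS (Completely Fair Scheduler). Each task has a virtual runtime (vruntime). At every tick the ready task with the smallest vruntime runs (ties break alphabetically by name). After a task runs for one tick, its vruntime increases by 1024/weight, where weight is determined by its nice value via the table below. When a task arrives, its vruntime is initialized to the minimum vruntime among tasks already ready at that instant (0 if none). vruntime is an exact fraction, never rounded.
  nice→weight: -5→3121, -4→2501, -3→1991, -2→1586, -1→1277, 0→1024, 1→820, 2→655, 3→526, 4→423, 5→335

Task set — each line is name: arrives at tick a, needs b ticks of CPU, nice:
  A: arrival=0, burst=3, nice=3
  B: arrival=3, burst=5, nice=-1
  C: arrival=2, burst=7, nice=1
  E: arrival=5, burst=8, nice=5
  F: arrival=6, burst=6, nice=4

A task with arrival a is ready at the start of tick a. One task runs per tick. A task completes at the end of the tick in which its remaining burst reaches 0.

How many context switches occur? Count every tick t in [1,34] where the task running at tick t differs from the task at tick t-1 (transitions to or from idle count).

context switches = 22

t=0: vr[A=0] → run A
t=1: vr[A=512/263] → run A
t=2: vr[A=1024/263 C=1024/263] → run A
t=3: vr[B=1024/263 C=1024/263] → run B
t=4: vr[B=1576960/335851 C=1024/263] → run C
t=5: vr[B=1576960/335851 C=277248/53915 E=1576960/335851] → run B
t=6: vr[B=1846272/335851 C=277248/53915 E=1576960/335851 F=1576960/335851] → run E
t=7: vr[B=1846272/335851 C=277248/53915 E=872193024/112510085 F=1576960/335851] → run F
t=8: vr[B=1846272/335851 C=277248/53915 E=872193024/112510085 F=1010965504/142064973] → run C
t=9: vr[B=1846272/335851 C=344576/53915 E=872193024/112510085 F=1010965504/142064973] → run B
t=10: vr[B=2115584/335851 C=344576/53915 E=872193024/112510085 F=1010965504/142064973] → run B
t=11: vr[B=2384896/335851 C=344576/53915 E=872193024/112510085 F=1010965504/142064973] → run C
t=12: vr[B=2384896/335851 C=411904/53915 E=872193024/112510085 F=1010965504/142064973] → run B
t=13: vr[C=411904/53915 E=872193024/112510085 F=1010965504/142064973] → run F
t=14: vr[C=411904/53915 E=872193024/112510085 F=1354876928/142064973] → run C
t=15: vr[C=479232/53915 E=872193024/112510085 F=1354876928/142064973] → run E
t=16: vr[C=479232/53915 E=1216104448/112510085 F=1354876928/142064973] → run C
t=17: vr[C=109312/10783 E=1216104448/112510085 F=1354876928/142064973] → run F
t=18: vr[C=109312/10783 E=1216104448/112510085 F=566262784/47354991] → run C
t=19: vr[C=613888/53915 E=1216104448/112510085 F=566262784/47354991] → run E
t=20: vr[C=613888/53915 E=1560015872/112510085 F=566262784/47354991] → run C
t=21: vr[E=1560015872/112510085 F=566262784/47354991] → run F
t=22: vr[E=1560015872/112510085 F=2042699776/142064973] → run E
t=23: vr[E=1903927296/112510085 F=2042699776/142064973] → run F
t=24: vr[E=1903927296/112510085 F=2386611200/142064973] → run F
t=25: vr[E=1903927296/112510085] → run E
t=26: vr[E=449567744/22502017] → run E
t=27: vr[E=2591750144/112510085] → run E
t=28: vr[E=2935661568/112510085] → run E
t=29: (idle)
t=30: (idle)
t=31: (idle)
t=32: (idle)
t=33: (idle)
t=34: (idle)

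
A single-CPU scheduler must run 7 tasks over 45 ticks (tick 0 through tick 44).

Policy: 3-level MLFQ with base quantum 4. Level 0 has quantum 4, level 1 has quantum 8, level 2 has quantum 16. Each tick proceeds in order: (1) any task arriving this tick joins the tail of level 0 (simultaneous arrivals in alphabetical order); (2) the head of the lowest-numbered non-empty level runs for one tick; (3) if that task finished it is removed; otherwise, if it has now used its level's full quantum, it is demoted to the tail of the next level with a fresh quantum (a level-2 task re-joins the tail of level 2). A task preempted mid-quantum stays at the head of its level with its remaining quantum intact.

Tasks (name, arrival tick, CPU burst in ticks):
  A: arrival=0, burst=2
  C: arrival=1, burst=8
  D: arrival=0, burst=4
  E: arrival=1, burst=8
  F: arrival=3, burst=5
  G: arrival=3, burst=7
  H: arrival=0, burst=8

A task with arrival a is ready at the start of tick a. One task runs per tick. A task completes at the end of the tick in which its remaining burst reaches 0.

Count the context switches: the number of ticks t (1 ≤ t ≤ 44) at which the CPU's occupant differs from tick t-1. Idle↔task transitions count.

t=0: L0/L1/L2 = ADH/-/- → run A
t=1: L0/L1/L2 = ADHCE/-/- → run A
t=2: L0/L1/L2 = DHCE/-/- → run D
t=3: L0/L1/L2 = DHCEFG/-/- → run D
t=4: L0/L1/L2 = DHCEFG/-/- → run D
t=5: L0/L1/L2 = DHCEFG/-/- → run D
t=6: L0/L1/L2 = HCEFG/-/- → run H
t=7: L0/L1/L2 = HCEFG/-/- → run H
t=8: L0/L1/L2 = HCEFG/-/- → run H
t=9: L0/L1/L2 = HCEFG/-/- → run H
t=10: L0/L1/L2 = CEFG/H/- → run C
t=11: L0/L1/L2 = CEFG/H/- → run C
t=12: L0/L1/L2 = CEFG/H/- → run C
t=13: L0/L1/L2 = CEFG/H/- → run C
t=14: L0/L1/L2 = EFG/HC/- → run E
t=15: L0/L1/L2 = EFG/HC/- → run E
t=16: L0/L1/L2 = EFG/HC/- → run E
t=17: L0/L1/L2 = EFG/HC/- → run E
t=18: L0/L1/L2 = FG/HCE/- → run F
t=19: L0/L1/L2 = FG/HCE/- → run F
t=20: L0/L1/L2 = FG/HCE/- → run F
t=21: L0/L1/L2 = FG/HCE/- → run F
t=22: L0/L1/L2 = G/HCEF/- → run G
t=23: L0/L1/L2 = G/HCEF/- → run G
t=24: L0/L1/L2 = G/HCEF/- → run G
t=25: L0/L1/L2 = G/HCEF/- → run G
t=26: L0/L1/L2 = -/HCEFG/- → run H
t=27: L0/L1/L2 = -/HCEFG/- → run H
t=28: L0/L1/L2 = -/HCEFG/- → run H
t=29: L0/L1/L2 = -/HCEFG/- → run H
t=30: L0/L1/L2 = -/CEFG/- → run C
t=31: L0/L1/L2 = -/CEFG/- → run C
t=32: L0/L1/L2 = -/CEFG/- → run C
t=33: L0/L1/L2 = -/CEFG/- → run C
t=34: L0/L1/L2 = -/EFG/- → run E
t=35: L0/L1/L2 = -/EFG/- → run E
t=36: L0/L1/L2 = -/EFG/- → run E
t=37: L0/L1/L2 = -/EFG/- → run E
t=38: L0/L1/L2 = -/FG/- → run F
t=39: L0/L1/L2 = -/G/- → run G
t=40: L0/L1/L2 = -/G/- → run G
t=41: L0/L1/L2 = -/G/- → run G
t=42: (idle)
t=43: (idle)
t=44: (idle)

context switches = 12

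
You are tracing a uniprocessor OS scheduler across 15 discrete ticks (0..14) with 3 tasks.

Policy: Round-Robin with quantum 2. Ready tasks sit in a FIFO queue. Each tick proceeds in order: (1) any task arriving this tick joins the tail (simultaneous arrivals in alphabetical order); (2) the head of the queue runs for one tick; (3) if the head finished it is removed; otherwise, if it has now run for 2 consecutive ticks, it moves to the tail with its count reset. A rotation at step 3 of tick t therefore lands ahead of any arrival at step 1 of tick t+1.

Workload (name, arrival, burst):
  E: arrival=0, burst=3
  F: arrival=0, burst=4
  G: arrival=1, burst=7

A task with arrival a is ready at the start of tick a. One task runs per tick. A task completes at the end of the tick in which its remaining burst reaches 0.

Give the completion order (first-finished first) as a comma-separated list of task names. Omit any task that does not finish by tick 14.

t=0: queue=[E,F] q_used=0 → run E
t=1: queue=[E,F,G] q_used=1 → run E
t=2: queue=[F,G,E] q_used=0 → run F
t=3: queue=[F,G,E] q_used=1 → run F
t=4: queue=[G,E,F] q_used=0 → run G
t=5: queue=[G,E,F] q_used=1 → run G
t=6: queue=[E,F,G] q_used=0 → run E
t=7: queue=[F,G] q_used=0 → run F
t=8: queue=[F,G] q_used=1 → run F
t=9: queue=[G] q_used=0 → run G
t=10: queue=[G] q_used=1 → run G
t=11: queue=[G] q_used=0 → run G
t=12: queue=[G] q_used=1 → run G
t=13: queue=[G] q_used=0 → run G
t=14: (idle)

completion order = E, F, G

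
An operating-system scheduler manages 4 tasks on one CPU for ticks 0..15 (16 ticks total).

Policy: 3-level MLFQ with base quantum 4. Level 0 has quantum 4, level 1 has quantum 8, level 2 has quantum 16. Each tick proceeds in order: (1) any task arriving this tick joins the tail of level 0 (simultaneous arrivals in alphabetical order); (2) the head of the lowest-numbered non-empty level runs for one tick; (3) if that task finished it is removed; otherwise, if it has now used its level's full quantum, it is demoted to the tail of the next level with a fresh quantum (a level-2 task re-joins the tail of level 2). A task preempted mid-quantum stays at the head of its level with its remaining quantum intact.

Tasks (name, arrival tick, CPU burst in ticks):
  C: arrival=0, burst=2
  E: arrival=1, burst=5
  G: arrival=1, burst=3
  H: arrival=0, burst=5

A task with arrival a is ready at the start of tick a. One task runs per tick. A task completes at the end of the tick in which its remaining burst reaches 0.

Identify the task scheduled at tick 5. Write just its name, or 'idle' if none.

t=0: L0/L1/L2 = CH/-/- → run C
t=1: L0/L1/L2 = CHEG/-/- → run C
t=2: L0/L1/L2 = HEG/-/- → run H
t=3: L0/L1/L2 = HEG/-/- → run H
t=4: L0/L1/L2 = HEG/-/- → run H
t=5: L0/L1/L2 = HEG/-/- → run H
t=6: L0/L1/L2 = EG/H/- → run E
t=7: L0/L1/L2 = EG/H/- → run E
t=8: L0/L1/L2 = EG/H/- → run E
t=9: L0/L1/L2 = EG/H/- → run E
t=10: L0/L1/L2 = G/HE/- → run G
t=11: L0/L1/L2 = G/HE/- → run G
t=12: L0/L1/L2 = G/HE/- → run G
t=13: L0/L1/L2 = -/HE/- → run H
t=14: L0/L1/L2 = -/E/- → run E
t=15: (idle)

running at tick 5 = H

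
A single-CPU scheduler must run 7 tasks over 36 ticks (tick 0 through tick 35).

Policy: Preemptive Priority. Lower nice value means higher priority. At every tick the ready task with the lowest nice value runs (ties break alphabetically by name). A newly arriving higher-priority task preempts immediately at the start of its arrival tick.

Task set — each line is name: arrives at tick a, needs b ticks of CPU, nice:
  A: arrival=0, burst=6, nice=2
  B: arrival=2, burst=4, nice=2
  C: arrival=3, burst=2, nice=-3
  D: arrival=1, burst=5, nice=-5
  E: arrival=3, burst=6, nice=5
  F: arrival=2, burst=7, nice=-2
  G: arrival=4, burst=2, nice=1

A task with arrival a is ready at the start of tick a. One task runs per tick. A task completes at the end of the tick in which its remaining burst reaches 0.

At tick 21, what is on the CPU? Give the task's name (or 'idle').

running at tick 21 = A

t=0: ready={A} → run A
t=1: ready={A,D} → run D
t=2: ready={A,B,D,F} → run D
t=3: ready={A,B,C,D,E,F} → run D
t=4: ready={A,B,C,D,E,F,G} → run D
t=5: ready={A,B,C,D,E,F,G} → run D
t=6: ready={A,B,C,E,F,G} → run C
t=7: ready={A,B,C,E,F,G} → run C
t=8: ready={A,B,E,F,G} → run F
t=9: ready={A,B,E,F,G} → run F
t=10: ready={A,B,E,F,G} → run F
t=11: ready={A,B,E,F,G} → run F
t=12: ready={A,B,E,F,G} → run F
t=13: ready={A,B,E,F,G} → run F
t=14: ready={A,B,E,F,G} → run F
t=15: ready={A,B,E,G} → run G
t=16: ready={A,B,E,G} → run G
t=17: ready={A,B,E} → run A
t=18: ready={A,B,E} → run A
t=19: ready={A,B,E} → run A
t=20: ready={A,B,E} → run A
t=21: ready={A,B,E} → run A
t=22: ready={B,E} → run B
t=23: ready={B,E} → run B
t=24: ready={B,E} → run B
t=25: ready={B,E} → run B
t=26: ready={E} → run E
t=27: ready={E} → run E
t=28: ready={E} → run E
t=29: ready={E} → run E
t=30: ready={E} → run E
t=31: ready={E} → run E
t=32: (idle)
t=33: (idle)
t=34: (idle)
t=35: (idle)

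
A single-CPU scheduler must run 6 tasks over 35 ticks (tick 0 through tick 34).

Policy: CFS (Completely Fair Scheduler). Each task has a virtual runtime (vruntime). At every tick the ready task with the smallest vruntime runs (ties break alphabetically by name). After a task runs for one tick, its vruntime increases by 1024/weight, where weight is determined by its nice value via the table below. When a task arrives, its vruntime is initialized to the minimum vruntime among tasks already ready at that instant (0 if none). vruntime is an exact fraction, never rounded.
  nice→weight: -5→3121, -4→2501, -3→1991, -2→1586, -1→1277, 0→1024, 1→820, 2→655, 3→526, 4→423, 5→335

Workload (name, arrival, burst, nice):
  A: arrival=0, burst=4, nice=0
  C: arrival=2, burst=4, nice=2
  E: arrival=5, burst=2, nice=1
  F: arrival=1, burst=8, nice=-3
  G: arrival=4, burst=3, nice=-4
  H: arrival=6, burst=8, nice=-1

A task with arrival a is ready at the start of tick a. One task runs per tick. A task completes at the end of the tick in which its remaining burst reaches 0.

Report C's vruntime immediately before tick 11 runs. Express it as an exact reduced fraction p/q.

t=0: vr[A=0] → run A
t=1: vr[A=1 F=1] → run A
t=2: vr[A=2 C=1 F=1] → run C
t=3: vr[A=2 C=1679/655 F=1] → run F
t=4: vr[A=2 C=1679/655 F=3015/1991 G=3015/1991] → run F
t=5: vr[A=2 C=1679/655 E=3015/1991 F=4039/1991 G=3015/1991] → run E
t=6: vr[A=2 C=1679/655 E=1127771/408155 F=4039/1991 G=3015/1991 H=3015/1991] → run G
t=7: vr[A=2 C=1679/655 E=1127771/408155 F=4039/1991 G=9579299/4979491 H=3015/1991] → run H
t=8: vr[A=2 C=1679/655 E=1127771/408155 F=4039/1991 G=9579299/4979491 H=5888939/2542507] → run G
t=9: vr[A=2 C=1679/655 E=1127771/408155 F=4039/1991 G=11618083/4979491 H=5888939/2542507] → run A
t=10: vr[A=3 C=1679/655 E=1127771/408155 F=4039/1991 G=11618083/4979491 H=5888939/2542507] → run F
t=11: vr[A=3 C=1679/655 E=1127771/408155 F=5063/1991 G=11618083/4979491 H=5888939/2542507] → run H
t=12: vr[A=3 C=1679/655 E=1127771/408155 F=5063/1991 G=11618083/4979491 H=7927723/2542507] → run G
t=13: vr[A=3 C=1679/655 E=1127771/408155 F=5063/1991 H=7927723/2542507] → run F
t=14: vr[A=3 C=1679/655 E=1127771/408155 F=6087/1991 H=7927723/2542507] → run C
t=15: vr[A=3 C=2703/655 E=1127771/408155 F=6087/1991 H=7927723/2542507] → run E
t=16: vr[A=3 C=2703/655 F=6087/1991 H=7927723/2542507] → run A
t=17: vr[C=2703/655 F=6087/1991 H=7927723/2542507] → run F
t=18: vr[C=2703/655 F=7111/1991 H=7927723/2542507] → run H
t=19: vr[C=2703/655 F=7111/1991 H=9966507/2542507] → run F
t=20: vr[C=2703/655 F=8135/1991 H=9966507/2542507] → run H
t=21: vr[C=2703/655 F=8135/1991 H=12005291/2542507] → run F
t=22: vr[C=2703/655 F=9159/1991 H=12005291/2542507] → run C
t=23: vr[C=3727/655 F=9159/1991 H=12005291/2542507] → run F
t=24: vr[C=3727/655 H=12005291/2542507] → run H
t=25: vr[C=3727/655 H=14044075/2542507] → run H
t=26: vr[C=3727/655 H=16082859/2542507] → run C
t=27: vr[H=16082859/2542507] → run H
t=28: vr[H=18121643/2542507] → run H
t=29: (idle)
t=30: (idle)
t=31: (idle)
t=32: (idle)
t=33: (idle)
t=34: (idle)

vruntime(C, start of tick 11) = 1679/655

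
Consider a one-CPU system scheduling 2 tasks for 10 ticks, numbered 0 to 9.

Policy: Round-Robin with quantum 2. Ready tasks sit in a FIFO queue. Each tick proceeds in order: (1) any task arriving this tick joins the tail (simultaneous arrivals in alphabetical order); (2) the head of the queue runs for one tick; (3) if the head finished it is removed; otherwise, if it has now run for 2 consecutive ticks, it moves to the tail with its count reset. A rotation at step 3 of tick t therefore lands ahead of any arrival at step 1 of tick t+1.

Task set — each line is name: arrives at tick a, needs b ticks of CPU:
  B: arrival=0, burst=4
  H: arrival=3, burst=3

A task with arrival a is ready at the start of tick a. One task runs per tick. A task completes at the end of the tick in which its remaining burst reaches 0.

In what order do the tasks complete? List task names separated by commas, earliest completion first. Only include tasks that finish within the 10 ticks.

completion order = B, H

t=0: queue=[B] q_used=0 → run B
t=1: queue=[B] q_used=1 → run B
t=2: queue=[B] q_used=0 → run B
t=3: queue=[B,H] q_used=1 → run B
t=4: queue=[H] q_used=0 → run H
t=5: queue=[H] q_used=1 → run H
t=6: queue=[H] q_used=0 → run H
t=7: (idle)
t=8: (idle)
t=9: (idle)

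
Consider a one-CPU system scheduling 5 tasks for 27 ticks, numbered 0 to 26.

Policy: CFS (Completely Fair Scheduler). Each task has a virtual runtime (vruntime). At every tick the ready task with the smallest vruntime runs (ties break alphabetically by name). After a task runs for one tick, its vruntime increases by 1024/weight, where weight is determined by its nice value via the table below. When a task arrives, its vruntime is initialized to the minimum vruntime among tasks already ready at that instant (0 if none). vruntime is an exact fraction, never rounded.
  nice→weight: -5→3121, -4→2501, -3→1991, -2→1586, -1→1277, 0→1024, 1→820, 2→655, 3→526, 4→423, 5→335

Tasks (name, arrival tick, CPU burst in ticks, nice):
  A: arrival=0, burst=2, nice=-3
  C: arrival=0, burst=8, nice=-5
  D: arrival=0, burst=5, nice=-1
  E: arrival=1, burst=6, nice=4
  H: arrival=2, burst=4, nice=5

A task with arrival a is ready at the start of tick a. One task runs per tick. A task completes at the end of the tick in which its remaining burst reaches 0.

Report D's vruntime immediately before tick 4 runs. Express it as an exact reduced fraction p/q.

t=0: vr[A=0 C=0 D=0] → run A
t=1: vr[A=1024/1991 C=0 D=0 E=0] → run C
t=2: vr[A=1024/1991 C=1024/3121 D=0 E=0 H=0] → run D
t=3: vr[A=1024/1991 C=1024/3121 D=1024/1277 E=0 H=0] → run E
t=4: vr[A=1024/1991 C=1024/3121 D=1024/1277 E=1024/423 H=0] → run H
t=5: vr[A=1024/1991 C=1024/3121 D=1024/1277 E=1024/423 H=1024/335] → run C
t=6: vr[A=1024/1991 C=2048/3121 D=1024/1277 E=1024/423 H=1024/335] → run A
t=7: vr[C=2048/3121 D=1024/1277 E=1024/423 H=1024/335] → run C
t=8: vr[C=3072/3121 D=1024/1277 E=1024/423 H=1024/335] → run D
t=9: vr[C=3072/3121 D=2048/1277 E=1024/423 H=1024/335] → run C
t=10: vr[C=4096/3121 D=2048/1277 E=1024/423 H=1024/335] → run C
t=11: vr[C=5120/3121 D=2048/1277 E=1024/423 H=1024/335] → run D
t=12: vr[C=5120/3121 D=3072/1277 E=1024/423 H=1024/335] → run C
t=13: vr[C=6144/3121 D=3072/1277 E=1024/423 H=1024/335] → run C
t=14: vr[C=7168/3121 D=3072/1277 E=1024/423 H=1024/335] → run C
t=15: vr[D=3072/1277 E=1024/423 H=1024/335] → run D
t=16: vr[D=4096/1277 E=1024/423 H=1024/335] → run E
t=17: vr[D=4096/1277 E=2048/423 H=1024/335] → run H
t=18: vr[D=4096/1277 E=2048/423 H=2048/335] → run D
t=19: vr[E=2048/423 H=2048/335] → run E
t=20: vr[E=1024/141 H=2048/335] → run H
t=21: vr[E=1024/141 H=3072/335] → run E
t=22: vr[E=4096/423 H=3072/335] → run H
t=23: vr[E=4096/423] → run E
t=24: vr[E=5120/423] → run E
t=25: (idle)
t=26: (idle)

vruntime(D, start of tick 4) = 1024/1277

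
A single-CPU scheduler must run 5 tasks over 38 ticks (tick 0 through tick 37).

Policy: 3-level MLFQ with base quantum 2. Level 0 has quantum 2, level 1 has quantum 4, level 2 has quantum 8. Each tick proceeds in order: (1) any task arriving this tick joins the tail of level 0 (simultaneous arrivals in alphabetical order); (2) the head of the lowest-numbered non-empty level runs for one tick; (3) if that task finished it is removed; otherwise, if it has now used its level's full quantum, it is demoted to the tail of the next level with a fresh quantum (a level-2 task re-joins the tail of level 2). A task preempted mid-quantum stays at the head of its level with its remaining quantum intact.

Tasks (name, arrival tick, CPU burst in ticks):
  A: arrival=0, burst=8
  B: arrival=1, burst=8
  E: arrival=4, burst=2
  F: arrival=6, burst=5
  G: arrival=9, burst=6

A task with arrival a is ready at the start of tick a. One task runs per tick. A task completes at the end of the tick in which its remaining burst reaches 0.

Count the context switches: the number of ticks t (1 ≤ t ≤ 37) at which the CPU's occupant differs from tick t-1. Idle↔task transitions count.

t=0: L0/L1/L2 = A/-/- → run A
t=1: L0/L1/L2 = AB/-/- → run A
t=2: L0/L1/L2 = B/A/- → run B
t=3: L0/L1/L2 = B/A/- → run B
t=4: L0/L1/L2 = E/AB/- → run E
t=5: L0/L1/L2 = E/AB/- → run E
t=6: L0/L1/L2 = F/AB/- → run F
t=7: L0/L1/L2 = F/AB/- → run F
t=8: L0/L1/L2 = -/ABF/- → run A
t=9: L0/L1/L2 = G/ABF/- → run G
t=10: L0/L1/L2 = G/ABF/- → run G
t=11: L0/L1/L2 = -/ABFG/- → run A
t=12: L0/L1/L2 = -/ABFG/- → run A
t=13: L0/L1/L2 = -/ABFG/- → run A
t=14: L0/L1/L2 = -/BFG/A → run B
t=15: L0/L1/L2 = -/BFG/A → run B
t=16: L0/L1/L2 = -/BFG/A → run B
t=17: L0/L1/L2 = -/BFG/A → run B
t=18: L0/L1/L2 = -/FG/AB → run F
t=19: L0/L1/L2 = -/FG/AB → run F
t=20: L0/L1/L2 = -/FG/AB → run F
t=21: L0/L1/L2 = -/G/AB → run G
t=22: L0/L1/L2 = -/G/AB → run G
t=23: L0/L1/L2 = -/G/AB → run G
t=24: L0/L1/L2 = -/G/AB → run G
t=25: L0/L1/L2 = -/-/AB → run A
t=26: L0/L1/L2 = -/-/AB → run A
t=27: L0/L1/L2 = -/-/B → run B
t=28: L0/L1/L2 = -/-/B → run B
t=29: (idle)
t=30: (idle)
t=31: (idle)
t=32: (idle)
t=33: (idle)
t=34: (idle)
t=35: (idle)
t=36: (idle)
t=37: (idle)

context switches = 12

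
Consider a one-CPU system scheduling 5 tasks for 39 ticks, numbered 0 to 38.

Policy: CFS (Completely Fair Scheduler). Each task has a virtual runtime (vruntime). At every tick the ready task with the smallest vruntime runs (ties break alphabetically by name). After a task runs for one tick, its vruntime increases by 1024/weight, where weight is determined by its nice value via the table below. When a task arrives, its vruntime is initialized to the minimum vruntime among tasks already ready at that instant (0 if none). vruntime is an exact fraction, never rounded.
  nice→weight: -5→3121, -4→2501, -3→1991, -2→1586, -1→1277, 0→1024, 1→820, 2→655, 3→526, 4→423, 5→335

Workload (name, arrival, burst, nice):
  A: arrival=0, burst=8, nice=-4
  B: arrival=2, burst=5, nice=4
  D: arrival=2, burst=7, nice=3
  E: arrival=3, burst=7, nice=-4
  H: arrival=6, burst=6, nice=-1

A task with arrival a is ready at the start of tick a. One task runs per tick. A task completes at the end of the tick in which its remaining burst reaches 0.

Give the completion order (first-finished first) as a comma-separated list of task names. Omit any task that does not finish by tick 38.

t=0: vr[A=0] → run A
t=1: vr[A=1024/2501] → run A
t=2: vr[A=2048/2501 B=2048/2501 D=2048/2501] → run A
t=3: vr[A=3072/2501 B=2048/2501 D=2048/2501 E=2048/2501] → run B
t=4: vr[A=3072/2501 B=3427328/1057923 D=2048/2501 E=2048/2501] → run D
t=5: vr[A=3072/2501 B=3427328/1057923 D=1819136/657763 E=2048/2501] → run E
t=6: vr[A=3072/2501 B=3427328/1057923 D=1819136/657763 E=3072/2501 H=3072/2501] → run A
t=7: vr[A=4096/2501 B=3427328/1057923 D=1819136/657763 E=3072/2501 H=3072/2501] → run E
t=8: vr[A=4096/2501 B=3427328/1057923 D=1819136/657763 E=4096/2501 H=3072/2501] → run H
t=9: vr[A=4096/2501 B=3427328/1057923 D=1819136/657763 E=4096/2501 H=6483968/3193777] → run A
t=10: vr[A=5120/2501 B=3427328/1057923 D=1819136/657763 E=4096/2501 H=6483968/3193777] → run E
t=11: vr[A=5120/2501 B=3427328/1057923 D=1819136/657763 E=5120/2501 H=6483968/3193777] → run H
t=12: vr[A=5120/2501 B=3427328/1057923 D=1819136/657763 E=5120/2501 H=9044992/3193777] → run A
t=13: vr[A=6144/2501 B=3427328/1057923 D=1819136/657763 E=5120/2501 H=9044992/3193777] → run E
t=14: vr[A=6144/2501 B=3427328/1057923 D=1819136/657763 E=6144/2501 H=9044992/3193777] → run A
t=15: vr[A=7168/2501 B=3427328/1057923 D=1819136/657763 E=6144/2501 H=9044992/3193777] → run E
t=16: vr[A=7168/2501 B=3427328/1057923 D=1819136/657763 E=7168/2501 H=9044992/3193777] → run D
t=17: vr[A=7168/2501 B=3427328/1057923 D=3099648/657763 E=7168/2501 H=9044992/3193777] → run H
t=18: vr[A=7168/2501 B=3427328/1057923 D=3099648/657763 E=7168/2501 H=11606016/3193777] → run A
t=19: vr[B=3427328/1057923 D=3099648/657763 E=7168/2501 H=11606016/3193777] → run E
t=20: vr[B=3427328/1057923 D=3099648/657763 E=8192/2501 H=11606016/3193777] → run B
t=21: vr[B=5988352/1057923 D=3099648/657763 E=8192/2501 H=11606016/3193777] → run E
t=22: vr[B=5988352/1057923 D=3099648/657763 H=11606016/3193777] → run H
t=23: vr[B=5988352/1057923 D=3099648/657763 H=14167040/3193777] → run H
t=24: vr[B=5988352/1057923 D=3099648/657763 H=16728064/3193777] → run D
t=25: vr[B=5988352/1057923 D=4380160/657763 H=16728064/3193777] → run H
t=26: vr[B=5988352/1057923 D=4380160/657763] → run B
t=27: vr[B=2849792/352641 D=4380160/657763] → run D
t=28: vr[B=2849792/352641 D=5660672/657763] → run B
t=29: vr[B=11110400/1057923 D=5660672/657763] → run D
t=30: vr[B=11110400/1057923 D=6941184/657763] → run B
t=31: vr[D=6941184/657763] → run D
t=32: vr[D=8221696/657763] → run D
t=33: (idle)
t=34: (idle)
t=35: (idle)
t=36: (idle)
t=37: (idle)
t=38: (idle)

completion order = A, E, H, B, D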